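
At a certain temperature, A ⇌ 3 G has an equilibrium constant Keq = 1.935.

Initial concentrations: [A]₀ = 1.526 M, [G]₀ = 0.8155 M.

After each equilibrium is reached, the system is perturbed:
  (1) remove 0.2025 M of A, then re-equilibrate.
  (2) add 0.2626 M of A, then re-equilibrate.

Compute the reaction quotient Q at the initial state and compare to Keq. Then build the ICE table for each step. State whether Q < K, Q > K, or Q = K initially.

Q₀ = 0.3554 vs Keq = 1.935 ⇒ Q<K, forward
Step 1:
                   A          G
  Initial      1.526     0.8155
  Change     -0.1861     0.5583
  Equil         1.34      1.374
  solve Keq expr → x = 0.1861; check Q = 1.935
Then remove 0.2025 M of A.
Step 2:
                   A          G
  Initial      1.137      1.374
  Change     0.02161   -0.06483
  Equil        1.159      1.309
  solve Keq expr → x = -0.02161; check Q = 1.935
Then add 0.2626 M of A.
Step 3:
                   A          G
  Initial      1.422      1.309
  Change    -0.02768    0.08305
  Equil        1.394      1.392
  solve Keq expr → x = 0.02768; check Q = 1.935

Q₀ = 0.3554; Q < K (proceeds forward)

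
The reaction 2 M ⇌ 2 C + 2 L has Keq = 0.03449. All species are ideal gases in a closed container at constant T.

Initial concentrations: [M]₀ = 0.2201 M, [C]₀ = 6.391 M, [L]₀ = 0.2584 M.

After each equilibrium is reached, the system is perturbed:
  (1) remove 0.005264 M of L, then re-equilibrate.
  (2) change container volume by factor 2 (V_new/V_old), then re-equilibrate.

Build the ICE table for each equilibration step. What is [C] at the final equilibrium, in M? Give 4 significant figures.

[C]_eq = 3.082 M

Q₀ = 56.3 vs Keq = 0.03449 ⇒ Q>K, reverse
Step 1:
                    M           C           L
  Initial      0.2201       6.391      0.2584
  Change       0.2444     -0.2444     -0.2444
  Equil        0.4645       6.147     0.01403
  solve Keq expr → x = -0.1222; check Q = 0.03449
Then remove 0.005264 M of L.
Step 2:
                    M           C           L
  Initial      0.4645       6.147    0.008769
  Change    -0.005098    0.005098    0.005098
  Equil        0.4594       6.152     0.01387
  solve Keq expr → x = 0.002549; check Q = 0.03449
Then change container volume by factor 2 (V_new/V_old).
Step 3:
                    M           C           L
  Initial      0.2297       3.076    0.006934
  Change    -0.006512    0.006512    0.006512
  Equil        0.2232       3.082     0.01345
  solve Keq expr → x = 0.003256; check Q = 0.03449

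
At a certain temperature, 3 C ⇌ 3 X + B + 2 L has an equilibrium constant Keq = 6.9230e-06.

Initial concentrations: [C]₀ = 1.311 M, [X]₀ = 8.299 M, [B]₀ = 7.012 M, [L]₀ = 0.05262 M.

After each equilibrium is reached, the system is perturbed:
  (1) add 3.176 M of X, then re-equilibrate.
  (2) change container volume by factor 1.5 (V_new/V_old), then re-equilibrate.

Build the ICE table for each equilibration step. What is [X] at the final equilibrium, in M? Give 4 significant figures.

Q₀ = 4.925 vs Keq = 6.9230e-06 ⇒ Q>K, reverse
Step 1:
                    C           X           B           L
  init          1.311       8.299       7.012     0.05262
  Δ           0.07883    -0.07883    -0.02628    -0.05255
  eq             1.39        8.22       6.986  6.9209e-05
  solve Keq expr → x = -0.02628; check Q = 6.9230e-06
Then add 3.176 M of X.
Step 2:
                    C           X           B           L
  init           1.39        11.4       6.986  6.9209e-05
  Δ        4.0213e-05 -4.0213e-05 -1.3404e-05 -2.6809e-05
  eq             1.39        11.4       6.986  4.2400e-05
  solve Keq expr → x = -1.3404e-05; check Q = 6.9230e-06
Then change container volume by factor 1.5 (V_new/V_old).
Step 3:
                    C           X           B           L
  init         0.9266       7.597       4.657  2.8267e-05
  Δ       -3.5489e-05  3.5489e-05  1.1830e-05  2.3659e-05
  eq           0.9265       7.597       4.657  5.1926e-05
  solve Keq expr → x = 1.1830e-05; check Q = 6.9230e-06

[X]_eq = 7.597 M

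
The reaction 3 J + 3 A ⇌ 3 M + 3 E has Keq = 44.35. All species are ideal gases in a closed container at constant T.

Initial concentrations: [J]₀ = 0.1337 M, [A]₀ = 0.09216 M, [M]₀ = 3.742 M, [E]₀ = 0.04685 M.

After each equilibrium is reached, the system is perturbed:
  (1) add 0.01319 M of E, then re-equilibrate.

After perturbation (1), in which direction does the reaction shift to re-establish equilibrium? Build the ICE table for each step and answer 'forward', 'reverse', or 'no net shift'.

Direction: reverse

Q₀ = 2880 vs Keq = 44.35 ⇒ Q>K, reverse
Step 1:
                    J           A           M           E
  init         0.1337     0.09216       3.742     0.04685
  Δ           0.02826     0.02826    -0.02826    -0.02826
  eq            0.162      0.1204       3.714     0.01859
  solve Keq expr → x = -0.00942; check Q = 44.35
Then add 0.01319 M of E.
Step 2:
                    J           A           M           E
  init          0.162      0.1204       3.714     0.03178
  Δ           0.01027     0.01027    -0.01027    -0.01027
  eq           0.1722      0.1307       3.703     0.02151
  solve Keq expr → x = -0.003422; check Q = 44.35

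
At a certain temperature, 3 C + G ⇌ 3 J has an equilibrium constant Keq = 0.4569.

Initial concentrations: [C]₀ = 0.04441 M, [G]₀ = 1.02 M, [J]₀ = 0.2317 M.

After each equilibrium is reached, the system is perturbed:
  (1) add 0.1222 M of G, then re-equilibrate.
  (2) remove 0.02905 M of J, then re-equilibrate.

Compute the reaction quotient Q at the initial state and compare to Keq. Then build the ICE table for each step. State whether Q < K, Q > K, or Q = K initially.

Q₀ = 139.2 vs Keq = 0.4569 ⇒ Q>K, reverse
Step 1:
                    C           G           J
  I           0.04441        1.02      0.2317
  C            0.1103     0.03677     -0.1103
  E            0.1547       1.057      0.1214
  solve Keq expr → x = -0.03677; check Q = 0.4569
Then add 0.1222 M of G.
Step 2:
                    C           G           J
  I            0.1547       1.179      0.1214
  C          -0.00247 -8.2344e-04     0.00247
  E            0.1523       1.178      0.1239
  solve Keq expr → x = 8.2344e-04; check Q = 0.4569
Then remove 0.02905 M of J.
Step 3:
                    C           G           J
  I            0.1523       1.178      0.0948
  C          -0.01593   -0.005309     0.01593
  E            0.1363       1.173      0.1107
  solve Keq expr → x = 0.005309; check Q = 0.4569

Q₀ = 139.2; Q > K (proceeds reverse)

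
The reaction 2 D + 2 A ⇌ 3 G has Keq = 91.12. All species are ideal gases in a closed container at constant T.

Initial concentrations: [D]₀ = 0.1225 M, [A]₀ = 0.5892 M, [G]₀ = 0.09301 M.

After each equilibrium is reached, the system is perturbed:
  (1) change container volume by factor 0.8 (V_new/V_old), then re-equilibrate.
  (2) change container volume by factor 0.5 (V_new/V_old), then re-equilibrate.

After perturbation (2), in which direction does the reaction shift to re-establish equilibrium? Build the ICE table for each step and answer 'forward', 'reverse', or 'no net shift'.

Q₀ = 0.1545 vs Keq = 91.12 ⇒ Q<K, forward
Step 1:
                  D         A         G
  I          0.1225    0.5892   0.09301
  C        -0.09755  -0.09755    0.1463
  E         0.02495    0.4916    0.2393
  solve Keq expr → x = 0.04878; check Q = 91.12
Then change container volume by factor 0.8 (V_new/V_old).
Step 2:
                  D         A         G
  I         0.03119    0.6146    0.2992
  C       -0.002619 -0.002619  0.003929
  E         0.02857    0.6119    0.3031
  solve Keq expr → x = 0.00131; check Q = 91.12
Then change container volume by factor 0.5 (V_new/V_old).
Step 3:
                  D         A         G
  I         0.05713     1.224    0.6062
  C         -0.0141   -0.0141   0.02116
  E         0.04303      1.21    0.6274
  solve Keq expr → x = 0.007052; check Q = 91.12

Direction: forward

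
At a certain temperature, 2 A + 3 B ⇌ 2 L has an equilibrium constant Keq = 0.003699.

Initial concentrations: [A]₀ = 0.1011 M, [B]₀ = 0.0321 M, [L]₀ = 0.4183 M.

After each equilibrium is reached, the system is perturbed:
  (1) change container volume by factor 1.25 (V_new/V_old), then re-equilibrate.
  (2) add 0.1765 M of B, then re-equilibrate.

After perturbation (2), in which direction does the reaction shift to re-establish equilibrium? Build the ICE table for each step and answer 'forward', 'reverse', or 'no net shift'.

Q₀ = 5.1756e+05 vs Keq = 0.003699 ⇒ Q>K, reverse
Step 1:
                    A           B           L
  I            0.1011      0.0321      0.4183
  C            0.4027      0.6041     -0.4027
  E            0.5038      0.6362     0.01555
  solve Keq expr → x = -0.2014; check Q = 0.003699
Then change container volume by factor 1.25 (V_new/V_old).
Step 2:
                    A           B           L
  I            0.4031       0.509     0.01244
  C          0.003333    0.004999   -0.003333
  E            0.4064       0.514    0.009108
  solve Keq expr → x = -0.001666; check Q = 0.003699
Then add 0.1765 M of B.
Step 3:
                    A           B           L
  I            0.4064      0.6905    0.009108
  C         -0.004696   -0.007044    0.004696
  E            0.4017      0.6834      0.0138
  solve Keq expr → x = 0.002348; check Q = 0.003699

Direction: forward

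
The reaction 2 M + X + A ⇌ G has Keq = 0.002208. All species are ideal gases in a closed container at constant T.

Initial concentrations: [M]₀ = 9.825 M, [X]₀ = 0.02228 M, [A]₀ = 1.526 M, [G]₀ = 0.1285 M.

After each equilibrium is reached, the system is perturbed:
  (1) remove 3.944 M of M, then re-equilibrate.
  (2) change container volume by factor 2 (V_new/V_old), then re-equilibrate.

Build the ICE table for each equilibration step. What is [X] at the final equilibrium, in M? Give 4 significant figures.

Q₀ = 0.03915 vs Keq = 0.002208 ⇒ Q>K, reverse
Step 1:
                   M          X          A          G
  init         9.825    0.02228      1.526     0.1285
  Δ           0.1777    0.08885    0.08885   -0.08885
  eq              10     0.1111      1.615    0.03965
  solve Keq expr → x = -0.08885; check Q = 0.002208
Then remove 3.944 M of M.
Step 2:
                   M          X          A          G
  init         6.059     0.1111      1.615    0.03965
  Δ          0.04353    0.02176    0.02176   -0.02176
  eq           6.102     0.1329      1.637    0.01788
  solve Keq expr → x = -0.02176; check Q = 0.002208
Then change container volume by factor 2 (V_new/V_old).
Step 3:
                   M          X          A          G
  init         3.051    0.06645     0.8183   0.008941
  Δ          0.01534    0.00767    0.00767   -0.00767
  eq           3.066    0.07412      0.826   0.001271
  solve Keq expr → x = -0.00767; check Q = 0.002208

[X]_eq = 0.07412 M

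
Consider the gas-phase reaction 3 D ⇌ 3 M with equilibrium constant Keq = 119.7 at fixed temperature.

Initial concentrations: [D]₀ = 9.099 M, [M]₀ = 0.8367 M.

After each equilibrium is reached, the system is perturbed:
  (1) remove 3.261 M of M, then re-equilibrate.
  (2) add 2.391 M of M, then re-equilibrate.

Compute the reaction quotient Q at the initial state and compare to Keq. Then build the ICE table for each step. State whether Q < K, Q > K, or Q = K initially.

Q₀ = 7.7755e-04 vs Keq = 119.7 ⇒ Q<K, forward
Step 1:
                  D         M
  I           9.099    0.8367
  C          -7.423     7.423
  E           1.676      8.26
  solve Keq expr → x = 2.474; check Q = 119.7
Then remove 3.261 M of M.
Step 2:
                  D         M
  I           1.676     4.999
  C         -0.5501    0.5501
  E           1.126     5.549
  solve Keq expr → x = 0.1834; check Q = 119.7
Then add 2.391 M of M.
Step 3:
                  D         M
  I           1.126      7.94
  C          0.4033   -0.4033
  E           1.529     7.536
  solve Keq expr → x = -0.1344; check Q = 119.7

Q₀ = 7.7755e-04; Q < K (proceeds forward)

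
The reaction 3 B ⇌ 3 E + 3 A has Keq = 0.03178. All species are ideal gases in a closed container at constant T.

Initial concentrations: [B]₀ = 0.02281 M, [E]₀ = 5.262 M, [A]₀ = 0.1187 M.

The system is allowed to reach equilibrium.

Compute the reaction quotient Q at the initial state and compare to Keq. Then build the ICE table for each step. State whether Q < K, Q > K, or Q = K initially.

Q₀ = 2.0532e+04 vs Keq = 0.03178 ⇒ Q>K, reverse
Step 1:
                  B         E         A
  Initial   0.02281     5.262    0.1187
  Change     0.1105   -0.1105   -0.1105
  Equil      0.1333     5.151  0.008197
  solve Keq expr → x = -0.03683; check Q = 0.03178

Q₀ = 2.0532e+04; Q > K (proceeds reverse)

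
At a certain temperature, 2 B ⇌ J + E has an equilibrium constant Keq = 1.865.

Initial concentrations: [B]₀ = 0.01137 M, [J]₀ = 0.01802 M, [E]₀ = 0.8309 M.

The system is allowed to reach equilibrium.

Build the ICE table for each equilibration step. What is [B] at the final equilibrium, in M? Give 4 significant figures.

Q₀ = 115.8 vs Keq = 1.865 ⇒ Q>K, reverse
Step 1:
                    B           J           E
  init        0.01137     0.01802      0.8309
  Δ            0.0287    -0.01435    -0.01435
  eq          0.04007    0.003668      0.8165
  solve Keq expr → x = -0.01435; check Q = 1.865

[B]_eq = 0.04007 M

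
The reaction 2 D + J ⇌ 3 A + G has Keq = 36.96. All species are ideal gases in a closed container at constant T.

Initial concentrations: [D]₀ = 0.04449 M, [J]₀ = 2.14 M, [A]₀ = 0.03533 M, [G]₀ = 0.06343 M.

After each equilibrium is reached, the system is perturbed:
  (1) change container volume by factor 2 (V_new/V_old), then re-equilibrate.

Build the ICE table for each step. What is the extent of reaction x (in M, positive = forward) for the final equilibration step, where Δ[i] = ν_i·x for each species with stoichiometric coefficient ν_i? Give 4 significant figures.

Q₀ = 6.6037e-04 vs Keq = 36.96 ⇒ Q<K, forward
Step 1:
                    D           J           A           G
  init        0.04449        2.14     0.03533     0.06343
  Δ          -0.04344    -0.02172     0.06516     0.02172
  eq         0.001051       2.118      0.1005     0.08515
  solve Keq expr → x = 0.02172; check Q = 36.96
Then change container volume by factor 2 (V_new/V_old).
Step 2:
                    D           J           A           G
  init     5.2527e-04       1.059     0.05024     0.04257
  Δ       -1.5099e-04 -7.5495e-05  2.2648e-04  7.5495e-05
  eq       3.7428e-04       1.059     0.05047     0.04265
  solve Keq expr → x = 7.5495e-05; check Q = 36.96

x = 7.5495e-05 M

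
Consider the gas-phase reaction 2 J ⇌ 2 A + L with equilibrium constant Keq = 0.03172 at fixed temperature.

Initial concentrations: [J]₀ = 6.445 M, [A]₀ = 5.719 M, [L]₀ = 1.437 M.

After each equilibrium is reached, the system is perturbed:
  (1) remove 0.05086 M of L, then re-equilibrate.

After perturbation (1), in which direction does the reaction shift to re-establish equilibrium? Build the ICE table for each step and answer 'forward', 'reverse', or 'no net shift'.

Direction: forward

Q₀ = 1.131 vs Keq = 0.03172 ⇒ Q>K, reverse
Step 1:
                    J           A           L
  Initial       6.445       5.719       1.437
  Change        2.417      -2.417      -1.209
  Equil         8.862       3.302      0.2285
  solve Keq expr → x = -1.209; check Q = 0.03172
Then remove 0.05086 M of L.
Step 2:
                    J           A           L
  Initial       8.862       3.302      0.1776
  Change     -0.07447     0.07447     0.03724
  Equil         8.788       3.376      0.2149
  solve Keq expr → x = 0.03724; check Q = 0.03172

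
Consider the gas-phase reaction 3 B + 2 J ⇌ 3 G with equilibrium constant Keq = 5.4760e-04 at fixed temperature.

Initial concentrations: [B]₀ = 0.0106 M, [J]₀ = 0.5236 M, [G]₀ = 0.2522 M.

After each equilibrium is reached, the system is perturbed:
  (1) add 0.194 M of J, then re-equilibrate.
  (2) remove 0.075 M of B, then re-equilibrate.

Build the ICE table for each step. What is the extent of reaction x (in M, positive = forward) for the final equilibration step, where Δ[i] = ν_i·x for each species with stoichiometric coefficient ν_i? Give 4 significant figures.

Q₀ = 4.9127e+04 vs Keq = 5.4760e-04 ⇒ Q>K, reverse
Step 1:
                   B          J          G
  Initial     0.0106     0.5236     0.2522
  Change      0.2365     0.1577    -0.2365
  Equil       0.2471     0.6813    0.01566
  solve Keq expr → x = -0.07885; check Q = 5.4760e-04
Then add 0.194 M of J.
Step 2:
                   B          J          G
  Initial     0.2471     0.8753    0.01566
  Change   -0.002625   -0.00175   0.002625
  Equil       0.2445     0.8735    0.01828
  solve Keq expr → x = 8.7510e-04; check Q = 5.4760e-04
Then remove 0.075 M of B.
Step 3:
                   B          J          G
  Initial     0.1695     0.8735    0.01828
  Change    0.005185   0.003457  -0.005185
  Equil       0.1747      0.877     0.0131
  solve Keq expr → x = -0.001728; check Q = 5.4760e-04

x = -0.001728 M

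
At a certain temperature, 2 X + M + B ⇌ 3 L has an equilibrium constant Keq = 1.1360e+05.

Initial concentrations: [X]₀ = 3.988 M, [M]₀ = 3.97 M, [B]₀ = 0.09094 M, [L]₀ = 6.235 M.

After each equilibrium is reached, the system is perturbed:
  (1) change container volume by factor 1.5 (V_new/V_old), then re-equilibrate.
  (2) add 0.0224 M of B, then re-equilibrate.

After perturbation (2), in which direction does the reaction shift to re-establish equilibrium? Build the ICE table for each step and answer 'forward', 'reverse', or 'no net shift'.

Q₀ = 42.21 vs Keq = 1.1360e+05 ⇒ Q<K, forward
Step 1:
                    X           M           B           L
  Initial       3.988        3.97     0.09094       6.235
  Change      -0.1818     -0.0909     -0.0909      0.2727
  Equil         3.806       3.879  4.3170e-05       6.508
  solve Keq expr → x = 0.0909; check Q = 1.1360e+05
Then change container volume by factor 1.5 (V_new/V_old).
Step 2:
                    X           M           B           L
  Initial       2.537       2.586  2.8780e-05       4.338
  Change   2.8775e-05  1.4388e-05  1.4388e-05 -4.3163e-05
  Equil         2.537       2.586  4.3168e-05       4.338
  solve Keq expr → x = -1.4388e-05; check Q = 1.1360e+05
Then add 0.0224 M of B.
Step 3:
                    X           M           B           L
  Initial       2.537       2.586     0.02244       4.338
  Change     -0.04479     -0.0224     -0.0224     0.06719
  Equil         2.493       2.564  4.7253e-05       4.406
  solve Keq expr → x = 0.0224; check Q = 1.1360e+05

Direction: forward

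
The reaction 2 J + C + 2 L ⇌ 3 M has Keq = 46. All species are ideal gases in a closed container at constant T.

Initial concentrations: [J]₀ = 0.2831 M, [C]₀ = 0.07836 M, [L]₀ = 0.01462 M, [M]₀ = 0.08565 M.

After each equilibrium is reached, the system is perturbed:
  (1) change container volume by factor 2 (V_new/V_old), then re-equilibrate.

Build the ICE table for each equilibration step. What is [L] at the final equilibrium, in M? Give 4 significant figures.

[L]_eq = 0.01873 M

Q₀ = 468.1 vs Keq = 46 ⇒ Q>K, reverse
Step 1:
                   J          C          L          M
  I           0.2831    0.07836    0.01462    0.08565
  C          0.01368   0.006838    0.01368   -0.02051
  E           0.2968     0.0852     0.0283    0.06514
  solve Keq expr → x = -0.006838; check Q = 46
Then change container volume by factor 2 (V_new/V_old).
Step 2:
                   J          C          L          M
  I           0.1484     0.0426    0.01415    0.03257
  C         0.004585   0.002292   0.004585  -0.006877
  E            0.153    0.04489    0.01873    0.02569
  solve Keq expr → x = -0.002292; check Q = 46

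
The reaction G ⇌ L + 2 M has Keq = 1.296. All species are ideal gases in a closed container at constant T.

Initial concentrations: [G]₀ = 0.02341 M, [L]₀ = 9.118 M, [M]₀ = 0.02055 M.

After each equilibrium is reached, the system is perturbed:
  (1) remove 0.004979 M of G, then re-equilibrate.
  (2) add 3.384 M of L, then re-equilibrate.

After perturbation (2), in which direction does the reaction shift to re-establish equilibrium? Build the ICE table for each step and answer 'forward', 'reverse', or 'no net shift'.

Q₀ = 0.1645 vs Keq = 1.296 ⇒ Q<K, forward
Step 1:
                    G           L           M
  Initial     0.02341       9.118     0.02055
  Change     -0.01084     0.01084     0.02169
  Equil       0.01257       9.129     0.04224
  solve Keq expr → x = 0.01084; check Q = 1.296
Then remove 0.004979 M of G.
Step 2:
                    G           L           M
  Initial    0.007587       9.129     0.04224
  Change     0.002343   -0.002343   -0.004686
  Equil       0.00993       9.127     0.03755
  solve Keq expr → x = -0.002343; check Q = 1.296
Then add 3.384 M of L.
Step 3:
                    G           L           M
  Initial     0.00993       12.51     0.03755
  Change      0.00154    -0.00154   -0.003079
  Equil       0.01147       12.51     0.03447
  solve Keq expr → x = -0.00154; check Q = 1.296

Direction: reverse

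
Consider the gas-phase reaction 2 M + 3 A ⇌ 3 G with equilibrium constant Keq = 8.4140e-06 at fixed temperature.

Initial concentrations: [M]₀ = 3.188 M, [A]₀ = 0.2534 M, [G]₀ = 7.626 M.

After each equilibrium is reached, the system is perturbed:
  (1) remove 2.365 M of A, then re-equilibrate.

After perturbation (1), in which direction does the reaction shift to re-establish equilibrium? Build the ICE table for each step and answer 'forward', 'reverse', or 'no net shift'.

Q₀ = 2682 vs Keq = 8.4140e-06 ⇒ Q>K, reverse
Step 1:
                   M          A          G
  init         3.188     0.2534      7.626
  Δ            4.692      7.039     -7.039
  eq            7.88      7.292     0.5873
  solve Keq expr → x = -2.346; check Q = 8.4140e-06
Then remove 2.365 M of A.
Step 2:
                   M          A          G
  init          7.88      4.927     0.5873
  Δ           0.1151     0.1726    -0.1726
  eq           7.996        5.1     0.4147
  solve Keq expr → x = -0.05753; check Q = 8.4140e-06

Direction: reverse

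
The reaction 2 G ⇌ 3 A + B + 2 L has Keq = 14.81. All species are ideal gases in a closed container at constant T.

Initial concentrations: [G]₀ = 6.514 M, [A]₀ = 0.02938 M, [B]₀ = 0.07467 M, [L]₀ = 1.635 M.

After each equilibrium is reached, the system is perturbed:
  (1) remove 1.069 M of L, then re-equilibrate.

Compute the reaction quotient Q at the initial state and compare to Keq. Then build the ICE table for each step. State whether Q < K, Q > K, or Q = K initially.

Q₀ = 1.1930e-07 vs Keq = 14.81 ⇒ Q<K, forward
Step 1:
                    G           A           B           L
  Initial       6.514     0.02938     0.07467       1.635
  Change        -1.91       2.865      0.9551        1.91
  Equil         4.604       2.895        1.03       3.545
  solve Keq expr → x = 0.9551; check Q = 14.81
Then remove 1.069 M of L.
Step 2:
                    G           A           B           L
  Initial       4.604       2.895        1.03       2.476
  Change       -0.228       0.342       0.114       0.228
  Equil         4.376       3.237       1.144       2.704
  solve Keq expr → x = 0.114; check Q = 14.81

Q₀ = 1.1930e-07; Q < K (proceeds forward)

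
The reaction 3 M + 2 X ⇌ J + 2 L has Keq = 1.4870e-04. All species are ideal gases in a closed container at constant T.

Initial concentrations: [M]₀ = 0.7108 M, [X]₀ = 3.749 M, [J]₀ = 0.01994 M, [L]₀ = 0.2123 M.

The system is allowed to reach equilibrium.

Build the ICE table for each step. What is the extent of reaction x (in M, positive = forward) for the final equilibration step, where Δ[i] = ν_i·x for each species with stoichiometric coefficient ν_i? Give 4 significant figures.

Q₀ = 1.7805e-04 vs Keq = 1.4870e-04 ⇒ Q>K, reverse
Step 1:
                  M         X         J         L
  Initial    0.7108     3.749   0.01994    0.2123
  Change   0.006307  0.004204 -0.002102 -0.004204
  Equil      0.7171     3.753   0.01784    0.2081
  solve Keq expr → x = -0.002102; check Q = 1.4870e-04

x = -0.002102 M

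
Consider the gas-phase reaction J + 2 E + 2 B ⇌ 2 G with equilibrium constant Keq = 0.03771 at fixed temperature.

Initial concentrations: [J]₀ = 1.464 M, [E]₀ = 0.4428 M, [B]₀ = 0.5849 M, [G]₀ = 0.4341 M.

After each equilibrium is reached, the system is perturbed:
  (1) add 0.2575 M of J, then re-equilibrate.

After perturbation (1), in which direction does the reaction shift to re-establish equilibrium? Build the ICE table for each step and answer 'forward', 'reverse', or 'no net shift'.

Direction: forward

Q₀ = 1.919 vs Keq = 0.03771 ⇒ Q>K, reverse
Step 1:
                   J          E          B          G
  I            1.464     0.4428     0.5849     0.4341
  C           0.1401     0.2802     0.2802    -0.2802
  E            1.604      0.723     0.8651     0.1539
  solve Keq expr → x = -0.1401; check Q = 0.03771
Then add 0.2575 M of J.
Step 2:
                   J          E          B          G
  I            1.862      0.723     0.8651     0.1539
  C        -0.004127  -0.008254  -0.008254   0.008254
  E            1.857     0.7148     0.8569     0.1621
  solve Keq expr → x = 0.004127; check Q = 0.03771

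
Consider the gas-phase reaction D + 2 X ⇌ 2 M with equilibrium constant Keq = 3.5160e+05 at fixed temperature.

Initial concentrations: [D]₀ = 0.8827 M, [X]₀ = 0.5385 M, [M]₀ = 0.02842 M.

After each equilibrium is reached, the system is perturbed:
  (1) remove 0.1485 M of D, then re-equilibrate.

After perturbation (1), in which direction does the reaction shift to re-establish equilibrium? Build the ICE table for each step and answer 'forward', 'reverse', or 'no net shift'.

Direction: reverse

Q₀ = 0.003155 vs Keq = 3.5160e+05 ⇒ Q<K, forward
Step 1:
                  D         X         M
  Initial    0.8827    0.5385   0.02842
  Change    -0.2686   -0.5373    0.5373
  Equil      0.6141  0.001217    0.5657
  solve Keq expr → x = 0.2686; check Q = 3.5160e+05
Then remove 0.1485 M of D.
Step 2:
                  D         X         M
  Initial    0.4656  0.001217    0.5657
  Change  9.0086e-05 1.8017e-04 -1.8017e-04
  Equil      0.4656  0.001398    0.5655
  solve Keq expr → x = -9.0086e-05; check Q = 3.5160e+05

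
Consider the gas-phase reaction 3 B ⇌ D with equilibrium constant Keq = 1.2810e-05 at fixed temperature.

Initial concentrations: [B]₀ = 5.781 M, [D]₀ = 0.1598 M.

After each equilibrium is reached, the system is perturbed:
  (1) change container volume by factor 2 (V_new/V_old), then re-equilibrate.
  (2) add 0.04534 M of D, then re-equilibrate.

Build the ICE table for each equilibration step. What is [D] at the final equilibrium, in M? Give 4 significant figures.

Q₀ = 8.2712e-04 vs Keq = 1.2810e-05 ⇒ Q>K, reverse
Step 1:
                  B         D
  I           5.781    0.1598
  C            0.47   -0.1567
  E           6.251  0.003129
  solve Keq expr → x = -0.1567; check Q = 1.2810e-05
Then change container volume by factor 2 (V_new/V_old).
Step 2:
                  B         D
  I           3.126  0.001564
  C        0.003516 -0.001172
  E           3.129 3.9244e-04
  solve Keq expr → x = -0.001172; check Q = 1.2810e-05
Then add 0.04534 M of D.
Step 3:
                  B         D
  I           3.129   0.04573
  C          0.1359  -0.04529
  E           3.265 4.4581e-04
  solve Keq expr → x = -0.04529; check Q = 1.2810e-05

[D]_eq = 4.4581e-04 M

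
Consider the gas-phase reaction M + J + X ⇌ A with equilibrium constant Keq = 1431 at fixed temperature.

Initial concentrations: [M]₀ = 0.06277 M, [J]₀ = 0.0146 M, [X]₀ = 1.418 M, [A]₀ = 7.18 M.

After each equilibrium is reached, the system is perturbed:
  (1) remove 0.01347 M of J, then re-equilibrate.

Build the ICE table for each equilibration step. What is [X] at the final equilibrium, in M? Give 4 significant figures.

[X]_eq = 1.452 M

Q₀ = 5525 vs Keq = 1431 ⇒ Q>K, reverse
Step 1:
                   M          J          X          A
  Initial    0.06277     0.0146      1.418       7.18
  Change     0.02492    0.02492    0.02492   -0.02492
  Equil      0.08769    0.03952      1.443      7.155
  solve Keq expr → x = -0.02492; check Q = 1431
Then remove 0.01347 M of J.
Step 2:
                   M          J          X          A
  Initial    0.08769    0.02605      1.443      7.155
  Change    0.009376   0.009376   0.009376  -0.009376
  Equil      0.09706    0.03542      1.452      7.146
  solve Keq expr → x = -0.009376; check Q = 1431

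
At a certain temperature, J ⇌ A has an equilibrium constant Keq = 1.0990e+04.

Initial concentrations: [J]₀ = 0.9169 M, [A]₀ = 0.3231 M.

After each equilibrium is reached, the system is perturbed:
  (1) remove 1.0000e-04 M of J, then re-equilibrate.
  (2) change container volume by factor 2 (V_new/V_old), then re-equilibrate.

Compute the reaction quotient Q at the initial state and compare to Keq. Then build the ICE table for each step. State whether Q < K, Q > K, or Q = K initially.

Q₀ = 0.3524 vs Keq = 1.0990e+04 ⇒ Q<K, forward
Step 1:
                   J          A
  Initial     0.9169     0.3231
  Change     -0.9168     0.9168
  Equil   1.1282e-04       1.24
  solve Keq expr → x = 0.9168; check Q = 1.0990e+04
Then remove 1.0000e-04 M of J.
Step 2:
                   J          A
  Initial 1.2820e-05       1.24
  Change  9.9991e-05 -9.9991e-05
  Equil   1.1281e-04       1.24
  solve Keq expr → x = -9.9991e-05; check Q = 1.0990e+04
Then change container volume by factor 2 (V_new/V_old).
Step 3:
                   J          A
  Initial 5.6405e-05     0.6199
  Change           0          0
  Equil   5.6405e-05     0.6199
  solve Keq expr → x = 0; check Q = 1.0990e+04

Q₀ = 0.3524; Q < K (proceeds forward)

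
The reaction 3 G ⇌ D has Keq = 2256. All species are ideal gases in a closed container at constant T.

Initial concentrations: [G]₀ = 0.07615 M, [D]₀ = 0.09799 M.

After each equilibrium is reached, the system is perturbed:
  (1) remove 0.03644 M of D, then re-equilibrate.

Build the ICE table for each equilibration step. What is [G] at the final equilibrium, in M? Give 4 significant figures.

Q₀ = 221.9 vs Keq = 2256 ⇒ Q<K, forward
Step 1:
                    G           D
  init        0.07615     0.09799
  Δ          -0.03949     0.01316
  eq          0.03666      0.1112
  solve Keq expr → x = 0.01316; check Q = 2256
Then remove 0.03644 M of D.
Step 2:
                    G           D
  init        0.03666     0.07471
  Δ         -0.004341    0.001447
  eq          0.03232     0.07616
  solve Keq expr → x = 0.001447; check Q = 2256

[G]_eq = 0.03232 M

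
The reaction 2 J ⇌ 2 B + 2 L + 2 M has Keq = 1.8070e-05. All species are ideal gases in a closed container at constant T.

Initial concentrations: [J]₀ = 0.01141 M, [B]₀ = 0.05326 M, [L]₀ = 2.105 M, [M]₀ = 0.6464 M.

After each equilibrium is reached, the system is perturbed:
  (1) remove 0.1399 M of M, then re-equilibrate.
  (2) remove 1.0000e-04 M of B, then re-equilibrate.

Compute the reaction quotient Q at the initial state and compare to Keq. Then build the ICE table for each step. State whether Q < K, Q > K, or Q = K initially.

Q₀ = 40.34 vs Keq = 1.8070e-05 ⇒ Q>K, reverse
Step 1:
                  J         B         L         M
  init      0.01141   0.05326     2.105    0.6464
  Δ         0.05304  -0.05304  -0.05304  -0.05304
  eq        0.06445 2.2500e-04     2.052    0.5934
  solve Keq expr → x = -0.02652; check Q = 1.8070e-05
Then remove 0.1399 M of M.
Step 2:
                  J         B         L         M
  init      0.06445 2.2500e-04     2.052    0.4535
  Δ       -6.9044e-05 6.9044e-05 6.9044e-05 6.9044e-05
  eq        0.06438 2.9404e-04     2.052    0.4535
  solve Keq expr → x = 3.4522e-05; check Q = 1.8070e-05
Then remove 1.0000e-04 M of B.
Step 3:
                  J         B         L         M
  init      0.06438 1.9404e-04     2.052    0.4535
  Δ       -9.9467e-05 9.9467e-05 9.9467e-05 9.9467e-05
  eq        0.06428 2.9351e-04     2.052    0.4536
  solve Keq expr → x = 4.9734e-05; check Q = 1.8070e-05

Q₀ = 40.34; Q > K (proceeds reverse)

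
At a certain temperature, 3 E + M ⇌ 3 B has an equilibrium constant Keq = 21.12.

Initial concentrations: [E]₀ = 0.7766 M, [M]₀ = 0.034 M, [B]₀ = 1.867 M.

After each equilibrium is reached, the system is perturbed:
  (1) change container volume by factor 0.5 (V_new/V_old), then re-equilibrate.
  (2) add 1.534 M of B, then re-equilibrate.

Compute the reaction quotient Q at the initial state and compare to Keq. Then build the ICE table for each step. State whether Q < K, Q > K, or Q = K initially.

Q₀ = 408.7; Q > K (proceeds reverse)

Q₀ = 408.7 vs Keq = 21.12 ⇒ Q>K, reverse
Step 1:
                    E           M           B
  Initial      0.7766       0.034       1.867
  Change        0.312       0.104      -0.312
  Equil         1.089       0.138       1.555
  solve Keq expr → x = -0.104; check Q = 21.12
Then change container volume by factor 0.5 (V_new/V_old).
Step 2:
                    E           M           B
  Initial       2.177       0.276        3.11
  Change      -0.1851    -0.06171      0.1851
  Equil         1.992      0.2143       3.295
  solve Keq expr → x = 0.06171; check Q = 21.12
Then add 1.534 M of B.
Step 3:
                    E           M           B
  Initial       1.992      0.2143       4.829
  Change       0.3502      0.1167     -0.3502
  Equil         2.342       0.331       4.479
  solve Keq expr → x = -0.1167; check Q = 21.12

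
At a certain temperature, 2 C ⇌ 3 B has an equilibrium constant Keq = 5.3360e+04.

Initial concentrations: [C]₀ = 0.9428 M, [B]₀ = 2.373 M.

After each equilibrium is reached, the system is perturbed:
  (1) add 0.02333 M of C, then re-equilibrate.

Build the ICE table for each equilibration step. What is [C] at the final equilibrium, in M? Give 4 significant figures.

[C]_eq = 0.03175 M

Q₀ = 15.03 vs Keq = 5.3360e+04 ⇒ Q<K, forward
Step 1:
                    C           B
  I            0.9428       2.373
  C           -0.9115       1.367
  E           0.03131        3.74
  solve Keq expr → x = 0.4557; check Q = 5.3360e+04
Then add 0.02333 M of C.
Step 2:
                    C           B
  I           0.05464        3.74
  C           -0.0229     0.03435
  E           0.03175       3.775
  solve Keq expr → x = 0.01145; check Q = 5.3360e+04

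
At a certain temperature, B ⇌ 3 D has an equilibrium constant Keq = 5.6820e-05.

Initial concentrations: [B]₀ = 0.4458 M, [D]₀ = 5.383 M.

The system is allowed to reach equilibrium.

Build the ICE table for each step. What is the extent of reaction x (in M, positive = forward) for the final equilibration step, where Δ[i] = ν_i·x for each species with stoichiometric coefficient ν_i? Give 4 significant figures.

x = -1.778 M

Q₀ = 349.9 vs Keq = 5.6820e-05 ⇒ Q>K, reverse
Step 1:
                    B           D
  Initial      0.4458       5.383
  Change        1.778      -5.333
  Equil         2.223     0.05018
  solve Keq expr → x = -1.778; check Q = 5.6820e-05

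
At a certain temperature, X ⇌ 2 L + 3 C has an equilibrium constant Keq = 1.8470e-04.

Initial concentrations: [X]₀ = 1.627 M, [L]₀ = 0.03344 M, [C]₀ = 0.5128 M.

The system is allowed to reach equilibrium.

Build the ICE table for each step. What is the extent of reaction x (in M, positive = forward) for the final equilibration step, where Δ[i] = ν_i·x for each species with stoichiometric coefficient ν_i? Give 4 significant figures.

Q₀ = 9.2681e-05 vs Keq = 1.8470e-04 ⇒ Q<K, forward
Step 1:
                    X           L           C
  Initial       1.627     0.03344      0.5128
  Change    -0.005709     0.01142     0.01713
  Equil         1.621     0.04486      0.5299
  solve Keq expr → x = 0.005709; check Q = 1.8470e-04

x = 0.005709 M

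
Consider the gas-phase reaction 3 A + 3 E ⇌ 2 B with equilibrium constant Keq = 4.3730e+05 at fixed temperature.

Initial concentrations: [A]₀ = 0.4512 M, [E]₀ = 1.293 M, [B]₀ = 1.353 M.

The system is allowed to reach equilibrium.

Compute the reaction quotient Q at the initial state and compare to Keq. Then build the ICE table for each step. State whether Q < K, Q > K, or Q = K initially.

Q₀ = 9.219 vs Keq = 4.3730e+05 ⇒ Q<K, forward
Step 1:
                  A         E         B
  init       0.4512     1.293     1.353
  Δ           -0.43     -0.43    0.2866
  eq        0.02123     0.863      1.64
  solve Keq expr → x = 0.1433; check Q = 4.3730e+05

Q₀ = 9.219; Q < K (proceeds forward)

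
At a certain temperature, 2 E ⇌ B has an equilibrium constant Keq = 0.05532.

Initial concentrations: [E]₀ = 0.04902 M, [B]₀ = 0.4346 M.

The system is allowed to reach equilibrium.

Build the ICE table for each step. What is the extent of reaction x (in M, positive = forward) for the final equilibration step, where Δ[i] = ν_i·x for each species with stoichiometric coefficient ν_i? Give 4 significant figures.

Q₀ = 180.9 vs Keq = 0.05532 ⇒ Q>K, reverse
Step 1:
                    E           B
  init        0.04902      0.4346
  Δ            0.7911     -0.3956
  eq           0.8401     0.03905
  solve Keq expr → x = -0.3956; check Q = 0.05532

x = -0.3956 M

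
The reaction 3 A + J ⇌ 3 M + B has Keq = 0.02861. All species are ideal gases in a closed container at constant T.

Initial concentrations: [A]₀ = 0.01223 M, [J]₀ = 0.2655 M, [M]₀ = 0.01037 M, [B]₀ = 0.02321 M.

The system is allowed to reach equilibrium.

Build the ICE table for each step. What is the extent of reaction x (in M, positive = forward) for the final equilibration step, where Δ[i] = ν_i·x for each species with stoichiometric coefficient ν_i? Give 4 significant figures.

Q₀ = 0.05329 vs Keq = 0.02861 ⇒ Q>K, reverse
Step 1:
                   A          J          M          B
  init       0.01223     0.2655    0.01037    0.02321
  Δ         0.001118 3.7255e-04  -0.001118 -3.7255e-04
  eq         0.01335     0.2659   0.009252    0.02284
  solve Keq expr → x = -3.7255e-04; check Q = 0.02861

x = -3.7255e-04 M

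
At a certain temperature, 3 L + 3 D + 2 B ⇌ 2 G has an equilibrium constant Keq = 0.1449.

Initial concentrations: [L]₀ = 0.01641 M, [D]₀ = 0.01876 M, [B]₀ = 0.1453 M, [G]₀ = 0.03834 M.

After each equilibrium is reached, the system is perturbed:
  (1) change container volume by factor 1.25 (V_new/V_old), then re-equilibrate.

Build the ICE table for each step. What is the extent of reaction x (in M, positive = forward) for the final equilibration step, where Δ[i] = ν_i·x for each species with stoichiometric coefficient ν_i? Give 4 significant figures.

x = -5.7595e-06 M

Q₀ = 2.3864e+09 vs Keq = 0.1449 ⇒ Q>K, reverse
Step 1:
                  L         D         B         G
  I         0.01641   0.01876    0.1453   0.03834
  C         0.05747   0.05747   0.03831  -0.03831
  E         0.07388   0.07623    0.1836 2.9535e-05
  solve Keq expr → x = -0.01916; check Q = 0.1449
Then change container volume by factor 1.25 (V_new/V_old).
Step 2:
                  L         D         B         G
  I          0.0591   0.06098    0.1469 2.3628e-05
  C       1.7279e-05 1.7279e-05 1.1519e-05 -1.1519e-05
  E         0.05912     0.061    0.1469 1.2109e-05
  solve Keq expr → x = -5.7595e-06; check Q = 0.1449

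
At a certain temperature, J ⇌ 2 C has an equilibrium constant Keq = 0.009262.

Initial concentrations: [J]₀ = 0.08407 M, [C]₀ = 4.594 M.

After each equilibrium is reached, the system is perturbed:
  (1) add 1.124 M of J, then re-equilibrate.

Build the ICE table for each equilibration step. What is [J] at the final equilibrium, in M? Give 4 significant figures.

Q₀ = 251 vs Keq = 0.009262 ⇒ Q>K, reverse
Step 1:
                    J           C
  Initial     0.08407       4.594
  Change        2.224      -4.448
  Equil         2.308      0.1462
  solve Keq expr → x = -2.224; check Q = 0.009262
Then add 1.124 M of J.
Step 2:
                    J           C
  Initial       3.432      0.1462
  Change     -0.01584     0.03167
  Equil         3.416      0.1779
  solve Keq expr → x = 0.01584; check Q = 0.009262

[J]_eq = 3.416 M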